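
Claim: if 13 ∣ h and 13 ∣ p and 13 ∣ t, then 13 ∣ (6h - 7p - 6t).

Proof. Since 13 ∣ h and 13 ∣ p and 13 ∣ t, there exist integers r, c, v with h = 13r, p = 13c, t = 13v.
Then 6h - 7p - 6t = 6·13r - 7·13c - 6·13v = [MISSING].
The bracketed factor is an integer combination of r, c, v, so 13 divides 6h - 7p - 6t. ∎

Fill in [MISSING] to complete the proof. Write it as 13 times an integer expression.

13(-7c + 6r - 6v)

Pull the common 13 out of every term: 6·13r - 7·13c - 6·13v = 13(-7c + 6r - 6v).
-7c + 6r - 6v is an integer, which exhibits the divisibility.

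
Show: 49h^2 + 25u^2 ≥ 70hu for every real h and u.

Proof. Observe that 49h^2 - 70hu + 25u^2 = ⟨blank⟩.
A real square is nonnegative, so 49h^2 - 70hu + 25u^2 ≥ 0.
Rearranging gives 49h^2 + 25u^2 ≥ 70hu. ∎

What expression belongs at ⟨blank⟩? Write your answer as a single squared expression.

(7h - 5u)^2

49h^2 - 70hu + 25u^2 is a perfect-square trinomial: the outer terms are (7h)^2 and (5u)^2, and the cross term is -2·7h·5u.
So 49h^2 - 70hu + 25u^2 = (7h - 5u)^2 ≥ 0.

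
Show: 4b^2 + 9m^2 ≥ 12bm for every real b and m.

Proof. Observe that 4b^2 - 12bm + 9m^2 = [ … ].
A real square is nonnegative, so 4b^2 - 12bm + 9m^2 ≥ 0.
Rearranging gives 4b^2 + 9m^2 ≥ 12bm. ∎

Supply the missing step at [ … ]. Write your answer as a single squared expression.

The leading and trailing coefficients are 2^2 and 3^2, and 12 = 2·2·3, so the trinomial is (2b - 3m)^2.
Hence 4b^2 - 12bm + 9m^2 ≥ 0.

(2b - 3m)^2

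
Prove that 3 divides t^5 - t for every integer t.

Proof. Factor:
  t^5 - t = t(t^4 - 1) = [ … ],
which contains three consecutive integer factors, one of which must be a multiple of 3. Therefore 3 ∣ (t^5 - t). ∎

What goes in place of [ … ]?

t^4 - 1 = (t^2 - 1)(t^2 + 1), and t^2 - 1 = (t-1)(t+1).
So t(t^4 - 1) = (t - 1)t(t + 1)(t^2 + 1).

(t - 1)t(t + 1)(t^2 + 1)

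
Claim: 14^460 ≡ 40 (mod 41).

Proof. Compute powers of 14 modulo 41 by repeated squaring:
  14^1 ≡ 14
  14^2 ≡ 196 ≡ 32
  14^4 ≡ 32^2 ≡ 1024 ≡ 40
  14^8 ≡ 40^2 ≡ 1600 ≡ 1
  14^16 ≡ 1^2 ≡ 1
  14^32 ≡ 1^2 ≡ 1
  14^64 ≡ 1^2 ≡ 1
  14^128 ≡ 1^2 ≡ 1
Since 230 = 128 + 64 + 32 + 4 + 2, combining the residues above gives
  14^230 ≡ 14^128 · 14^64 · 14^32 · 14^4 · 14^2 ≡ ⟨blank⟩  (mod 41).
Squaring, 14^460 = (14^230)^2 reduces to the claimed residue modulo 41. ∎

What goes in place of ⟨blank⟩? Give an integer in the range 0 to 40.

9

14^128 · 14^64 · 14^32 · 14^4 · 14^2 ≡ 1 · 1 · 1 · 40 · 32 = 1280.
1280 mod 41 = 9, so 14^230 ≡ 9 (mod 41).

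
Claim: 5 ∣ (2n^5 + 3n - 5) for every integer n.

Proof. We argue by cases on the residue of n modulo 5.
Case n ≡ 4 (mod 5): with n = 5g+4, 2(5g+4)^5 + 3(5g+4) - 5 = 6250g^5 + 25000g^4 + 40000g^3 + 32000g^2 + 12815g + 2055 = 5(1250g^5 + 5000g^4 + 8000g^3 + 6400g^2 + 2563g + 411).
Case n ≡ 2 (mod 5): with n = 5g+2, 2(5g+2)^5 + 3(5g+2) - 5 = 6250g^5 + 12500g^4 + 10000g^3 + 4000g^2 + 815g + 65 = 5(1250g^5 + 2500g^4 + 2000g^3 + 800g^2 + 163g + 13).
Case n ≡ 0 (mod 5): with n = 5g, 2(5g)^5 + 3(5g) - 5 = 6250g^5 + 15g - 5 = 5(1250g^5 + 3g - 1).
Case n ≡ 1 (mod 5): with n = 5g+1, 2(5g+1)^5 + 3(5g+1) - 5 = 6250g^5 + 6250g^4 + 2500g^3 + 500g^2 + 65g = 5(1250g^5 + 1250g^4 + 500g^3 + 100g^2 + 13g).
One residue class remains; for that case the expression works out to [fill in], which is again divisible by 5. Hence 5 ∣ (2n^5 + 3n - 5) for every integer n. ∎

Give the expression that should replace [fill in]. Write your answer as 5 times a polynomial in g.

The residues treated are {4, 2, 0, 1}, so the missing case is n ≡ 3 (mod 5); write n = 5g+3.
Then 2(5g+3)^5 + 3(5g+3) - 5 = 6250g^5 + 18750g^4 + 22500g^3 + 13500g^2 + 4065g + 490 = 5(1250g^5 + 3750g^4 + 4500g^3 + 2700g^2 + 813g + 98).

5(1250g^5 + 3750g^4 + 4500g^3 + 2700g^2 + 813g + 98)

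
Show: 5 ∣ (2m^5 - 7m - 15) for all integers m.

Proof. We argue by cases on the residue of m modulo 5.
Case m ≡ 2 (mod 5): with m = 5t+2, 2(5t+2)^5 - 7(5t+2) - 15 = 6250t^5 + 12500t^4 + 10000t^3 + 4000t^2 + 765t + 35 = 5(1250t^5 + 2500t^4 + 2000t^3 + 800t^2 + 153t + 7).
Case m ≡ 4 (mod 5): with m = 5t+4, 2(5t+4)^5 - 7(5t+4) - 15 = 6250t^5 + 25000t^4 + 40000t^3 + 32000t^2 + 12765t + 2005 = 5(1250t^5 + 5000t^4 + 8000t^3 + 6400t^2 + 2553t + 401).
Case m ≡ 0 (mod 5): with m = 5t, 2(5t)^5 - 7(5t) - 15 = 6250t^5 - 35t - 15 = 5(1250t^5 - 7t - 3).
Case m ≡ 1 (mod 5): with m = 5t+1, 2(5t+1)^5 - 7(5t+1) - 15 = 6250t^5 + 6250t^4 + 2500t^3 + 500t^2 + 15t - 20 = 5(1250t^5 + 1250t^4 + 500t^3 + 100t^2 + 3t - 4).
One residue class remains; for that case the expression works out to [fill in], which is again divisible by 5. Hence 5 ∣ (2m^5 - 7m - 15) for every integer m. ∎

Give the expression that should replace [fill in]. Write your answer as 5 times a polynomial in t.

Only m ≡ 3 (mod 5) is unaccounted for. Put m = 5t+3:
2(5t+3)^5 - 7(5t+3) - 15 expands to 6250t^5 + 18750t^4 + 22500t^3 + 13500t^2 + 4015t + 450,
and factoring out 5 leaves 5(1250t^5 + 3750t^4 + 4500t^3 + 2700t^2 + 803t + 90).

5(1250t^5 + 3750t^4 + 4500t^3 + 2700t^2 + 803t + 90)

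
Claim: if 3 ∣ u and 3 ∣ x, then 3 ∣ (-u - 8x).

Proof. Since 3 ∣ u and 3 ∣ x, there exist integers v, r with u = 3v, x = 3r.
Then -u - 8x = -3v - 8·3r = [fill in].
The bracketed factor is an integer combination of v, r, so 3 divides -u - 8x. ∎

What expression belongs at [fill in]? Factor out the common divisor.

3(-8r - v)

Pull the common 3 out of every term: -3v - 8·3r = 3(-8r - v).
-8r - v is an integer, which exhibits the divisibility.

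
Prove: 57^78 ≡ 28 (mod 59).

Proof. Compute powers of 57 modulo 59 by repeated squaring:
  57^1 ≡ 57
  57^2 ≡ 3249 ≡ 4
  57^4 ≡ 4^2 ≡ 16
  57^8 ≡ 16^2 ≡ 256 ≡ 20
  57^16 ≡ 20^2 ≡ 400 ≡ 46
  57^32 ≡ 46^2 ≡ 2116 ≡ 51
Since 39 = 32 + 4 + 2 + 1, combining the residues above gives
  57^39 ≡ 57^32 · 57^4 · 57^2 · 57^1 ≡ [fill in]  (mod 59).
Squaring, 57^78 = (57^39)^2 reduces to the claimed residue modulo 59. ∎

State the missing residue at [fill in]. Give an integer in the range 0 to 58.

21

Multiply the listed residues: 51 · 16 · 4 · 57 = 816 → 3264 → 186048.
Reducing modulo 59: 186048 = 3153·59 + 21, so 57^39 ≡ 21.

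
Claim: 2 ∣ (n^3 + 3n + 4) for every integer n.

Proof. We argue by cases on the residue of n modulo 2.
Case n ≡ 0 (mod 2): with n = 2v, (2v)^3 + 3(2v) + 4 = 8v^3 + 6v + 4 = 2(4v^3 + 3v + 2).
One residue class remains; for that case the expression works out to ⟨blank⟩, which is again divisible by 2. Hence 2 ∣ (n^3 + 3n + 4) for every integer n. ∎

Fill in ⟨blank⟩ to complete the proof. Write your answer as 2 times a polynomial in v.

The residues treated are {0}, so the missing case is n ≡ 1 (mod 2); write n = 2v+1.
Then (2v+1)^3 + 3(2v+1) + 4 = 8v^3 + 12v^2 + 12v + 8 = 2(4v^3 + 6v^2 + 6v + 4).

2(4v^3 + 6v^2 + 6v + 4)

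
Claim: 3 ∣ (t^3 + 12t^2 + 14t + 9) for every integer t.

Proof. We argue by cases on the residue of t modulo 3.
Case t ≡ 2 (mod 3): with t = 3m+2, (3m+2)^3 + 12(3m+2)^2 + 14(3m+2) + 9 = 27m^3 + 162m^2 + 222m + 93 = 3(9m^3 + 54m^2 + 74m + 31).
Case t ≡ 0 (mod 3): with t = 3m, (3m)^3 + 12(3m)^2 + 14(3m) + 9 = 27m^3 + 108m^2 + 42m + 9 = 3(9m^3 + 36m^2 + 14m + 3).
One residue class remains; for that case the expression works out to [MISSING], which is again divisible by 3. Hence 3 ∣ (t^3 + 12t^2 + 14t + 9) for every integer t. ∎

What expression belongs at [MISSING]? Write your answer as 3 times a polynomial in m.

3(9m^3 + 45m^2 + 41m + 12)

Only t ≡ 1 (mod 3) is unaccounted for. Put t = 3m+1:
(3m+1)^3 + 12(3m+1)^2 + 14(3m+1) + 9 expands to 27m^3 + 135m^2 + 123m + 36,
and factoring out 3 leaves 3(9m^3 + 45m^2 + 41m + 12).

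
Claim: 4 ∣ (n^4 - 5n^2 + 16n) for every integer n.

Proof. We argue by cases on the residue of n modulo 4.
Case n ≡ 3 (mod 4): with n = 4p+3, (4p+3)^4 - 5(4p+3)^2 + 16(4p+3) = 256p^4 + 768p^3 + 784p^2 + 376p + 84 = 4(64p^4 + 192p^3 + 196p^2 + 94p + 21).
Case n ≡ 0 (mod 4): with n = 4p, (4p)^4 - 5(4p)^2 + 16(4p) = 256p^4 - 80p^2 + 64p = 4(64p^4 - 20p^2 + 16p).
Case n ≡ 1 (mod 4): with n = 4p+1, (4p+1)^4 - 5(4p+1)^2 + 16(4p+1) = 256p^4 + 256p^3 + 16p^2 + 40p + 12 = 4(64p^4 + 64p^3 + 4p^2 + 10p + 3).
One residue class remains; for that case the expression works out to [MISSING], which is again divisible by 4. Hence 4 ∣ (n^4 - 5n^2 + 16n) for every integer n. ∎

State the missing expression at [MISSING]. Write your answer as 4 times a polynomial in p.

4(64p^4 + 128p^3 + 76p^2 + 28p + 7)

The residues treated are {3, 0, 1}, so the missing case is n ≡ 2 (mod 4); write n = 4p+2.
Then (4p+2)^4 - 5(4p+2)^2 + 16(4p+2) = 256p^4 + 512p^3 + 304p^2 + 112p + 28 = 4(64p^4 + 128p^3 + 76p^2 + 28p + 7).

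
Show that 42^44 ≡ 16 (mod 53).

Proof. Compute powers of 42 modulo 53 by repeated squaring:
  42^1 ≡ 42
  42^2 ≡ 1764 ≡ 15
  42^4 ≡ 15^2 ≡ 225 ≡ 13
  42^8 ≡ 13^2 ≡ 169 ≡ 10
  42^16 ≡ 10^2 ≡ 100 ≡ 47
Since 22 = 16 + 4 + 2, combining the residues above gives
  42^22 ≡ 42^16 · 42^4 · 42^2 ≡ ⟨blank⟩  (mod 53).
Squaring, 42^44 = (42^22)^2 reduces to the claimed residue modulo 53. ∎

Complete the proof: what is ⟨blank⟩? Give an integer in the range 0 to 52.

42^16 · 42^4 · 42^2 ≡ 47 · 13 · 15 = 9165.
9165 mod 53 = 49, so 42^22 ≡ 49 (mod 53).

49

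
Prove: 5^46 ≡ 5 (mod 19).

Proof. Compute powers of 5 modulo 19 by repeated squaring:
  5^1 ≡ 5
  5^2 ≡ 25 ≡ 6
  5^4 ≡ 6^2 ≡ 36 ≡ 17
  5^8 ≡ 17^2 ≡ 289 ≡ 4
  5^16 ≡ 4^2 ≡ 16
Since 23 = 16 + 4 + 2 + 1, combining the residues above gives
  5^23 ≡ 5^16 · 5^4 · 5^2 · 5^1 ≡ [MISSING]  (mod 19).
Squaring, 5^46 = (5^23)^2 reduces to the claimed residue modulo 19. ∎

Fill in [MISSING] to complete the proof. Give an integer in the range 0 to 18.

5^16 · 5^4 · 5^2 · 5^1 ≡ 16 · 17 · 6 · 5 = 8160.
8160 mod 19 = 9, so 5^23 ≡ 9 (mod 19).

9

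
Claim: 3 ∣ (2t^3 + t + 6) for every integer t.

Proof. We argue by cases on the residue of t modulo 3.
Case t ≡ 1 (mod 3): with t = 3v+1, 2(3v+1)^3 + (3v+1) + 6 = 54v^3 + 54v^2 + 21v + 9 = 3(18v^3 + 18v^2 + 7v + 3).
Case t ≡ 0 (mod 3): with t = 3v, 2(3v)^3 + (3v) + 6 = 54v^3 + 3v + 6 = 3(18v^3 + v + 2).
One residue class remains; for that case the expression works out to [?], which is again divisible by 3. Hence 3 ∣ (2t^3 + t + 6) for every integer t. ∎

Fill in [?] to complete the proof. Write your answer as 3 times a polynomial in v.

3(18v^3 + 36v^2 + 25v + 8)

The residues treated are {1, 0}, so the missing case is t ≡ 2 (mod 3); write t = 3v+2.
Then 2(3v+2)^3 + (3v+2) + 6 = 54v^3 + 108v^2 + 75v + 24 = 3(18v^3 + 36v^2 + 25v + 8).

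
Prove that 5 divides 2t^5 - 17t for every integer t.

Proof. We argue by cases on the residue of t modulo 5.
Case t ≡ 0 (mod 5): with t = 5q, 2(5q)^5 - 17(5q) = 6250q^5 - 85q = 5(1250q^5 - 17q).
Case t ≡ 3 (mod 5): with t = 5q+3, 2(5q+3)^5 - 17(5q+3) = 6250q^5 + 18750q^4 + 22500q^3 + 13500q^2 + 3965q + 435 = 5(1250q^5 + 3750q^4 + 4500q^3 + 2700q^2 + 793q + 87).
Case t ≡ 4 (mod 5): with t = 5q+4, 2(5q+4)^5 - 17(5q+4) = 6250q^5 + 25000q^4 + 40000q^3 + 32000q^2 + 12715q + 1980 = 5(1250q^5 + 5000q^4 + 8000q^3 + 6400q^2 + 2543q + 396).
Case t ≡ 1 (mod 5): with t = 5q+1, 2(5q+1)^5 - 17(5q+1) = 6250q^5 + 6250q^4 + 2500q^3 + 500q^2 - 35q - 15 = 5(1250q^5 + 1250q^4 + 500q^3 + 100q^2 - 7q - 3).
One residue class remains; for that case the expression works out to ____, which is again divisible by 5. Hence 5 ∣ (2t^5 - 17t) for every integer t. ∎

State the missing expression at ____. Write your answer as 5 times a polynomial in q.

5(1250q^5 + 2500q^4 + 2000q^3 + 800q^2 + 143q + 6)

The residues treated are {0, 3, 4, 1}, so the missing case is t ≡ 2 (mod 5); write t = 5q+2.
Then 2(5q+2)^5 - 17(5q+2) = 6250q^5 + 12500q^4 + 10000q^3 + 4000q^2 + 715q + 30 = 5(1250q^5 + 2500q^4 + 2000q^3 + 800q^2 + 143q + 6).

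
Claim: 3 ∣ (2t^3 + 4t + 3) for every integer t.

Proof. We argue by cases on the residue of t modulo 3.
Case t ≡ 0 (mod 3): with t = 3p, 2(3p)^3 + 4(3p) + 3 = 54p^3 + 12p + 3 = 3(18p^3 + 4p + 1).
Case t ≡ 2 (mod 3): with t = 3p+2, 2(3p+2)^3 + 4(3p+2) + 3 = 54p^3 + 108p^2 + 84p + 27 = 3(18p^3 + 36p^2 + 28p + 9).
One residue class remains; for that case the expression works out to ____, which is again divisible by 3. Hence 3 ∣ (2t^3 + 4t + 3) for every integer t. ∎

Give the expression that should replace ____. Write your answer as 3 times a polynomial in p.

The residues treated are {0, 2}, so the missing case is t ≡ 1 (mod 3); write t = 3p+1.
Then 2(3p+1)^3 + 4(3p+1) + 3 = 54p^3 + 54p^2 + 30p + 9 = 3(18p^3 + 18p^2 + 10p + 3).

3(18p^3 + 18p^2 + 10p + 3)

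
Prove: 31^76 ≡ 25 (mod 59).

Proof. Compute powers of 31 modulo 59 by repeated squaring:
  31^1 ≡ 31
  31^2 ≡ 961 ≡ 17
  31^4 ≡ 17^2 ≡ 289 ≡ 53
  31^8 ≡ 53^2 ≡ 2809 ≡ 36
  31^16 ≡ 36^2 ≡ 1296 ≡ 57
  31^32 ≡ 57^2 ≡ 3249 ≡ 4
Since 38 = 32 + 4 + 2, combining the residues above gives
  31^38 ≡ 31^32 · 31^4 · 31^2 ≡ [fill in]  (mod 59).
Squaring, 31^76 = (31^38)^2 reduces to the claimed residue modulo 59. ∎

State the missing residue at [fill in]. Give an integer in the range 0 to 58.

5

Multiply the listed residues: 4 · 53 · 17 = 212 → 3604.
Reducing modulo 59: 3604 = 61·59 + 5, so 31^38 ≡ 5.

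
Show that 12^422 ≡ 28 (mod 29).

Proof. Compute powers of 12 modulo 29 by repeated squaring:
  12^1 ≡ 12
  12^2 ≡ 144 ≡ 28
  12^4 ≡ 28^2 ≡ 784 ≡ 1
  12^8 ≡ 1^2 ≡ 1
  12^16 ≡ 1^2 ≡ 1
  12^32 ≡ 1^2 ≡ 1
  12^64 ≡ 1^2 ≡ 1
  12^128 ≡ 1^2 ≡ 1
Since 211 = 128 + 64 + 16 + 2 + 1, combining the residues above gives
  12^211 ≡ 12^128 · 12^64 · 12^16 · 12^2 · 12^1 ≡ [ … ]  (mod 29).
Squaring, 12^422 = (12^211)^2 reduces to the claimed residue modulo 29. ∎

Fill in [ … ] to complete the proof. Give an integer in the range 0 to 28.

12^128 · 12^64 · 12^16 · 12^2 · 12^1 ≡ 1 · 1 · 1 · 28 · 12 = 336.
336 mod 29 = 17, so 12^211 ≡ 17 (mod 29).

17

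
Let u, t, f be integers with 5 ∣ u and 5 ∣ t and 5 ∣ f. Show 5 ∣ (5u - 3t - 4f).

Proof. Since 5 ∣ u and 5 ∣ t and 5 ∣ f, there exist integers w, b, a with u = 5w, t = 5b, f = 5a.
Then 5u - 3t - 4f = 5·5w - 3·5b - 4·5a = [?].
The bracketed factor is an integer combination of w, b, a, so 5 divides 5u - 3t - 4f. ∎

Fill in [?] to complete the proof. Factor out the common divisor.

5(-4a - 3b + 5w)

Each term has a factor of 5: 5·5w - 3·5b - 4·5a = 5·(-4a - 3b + 5w).
Since -4a - 3b + 5w is an integer, 5 ∣ (5u - 3t - 4f).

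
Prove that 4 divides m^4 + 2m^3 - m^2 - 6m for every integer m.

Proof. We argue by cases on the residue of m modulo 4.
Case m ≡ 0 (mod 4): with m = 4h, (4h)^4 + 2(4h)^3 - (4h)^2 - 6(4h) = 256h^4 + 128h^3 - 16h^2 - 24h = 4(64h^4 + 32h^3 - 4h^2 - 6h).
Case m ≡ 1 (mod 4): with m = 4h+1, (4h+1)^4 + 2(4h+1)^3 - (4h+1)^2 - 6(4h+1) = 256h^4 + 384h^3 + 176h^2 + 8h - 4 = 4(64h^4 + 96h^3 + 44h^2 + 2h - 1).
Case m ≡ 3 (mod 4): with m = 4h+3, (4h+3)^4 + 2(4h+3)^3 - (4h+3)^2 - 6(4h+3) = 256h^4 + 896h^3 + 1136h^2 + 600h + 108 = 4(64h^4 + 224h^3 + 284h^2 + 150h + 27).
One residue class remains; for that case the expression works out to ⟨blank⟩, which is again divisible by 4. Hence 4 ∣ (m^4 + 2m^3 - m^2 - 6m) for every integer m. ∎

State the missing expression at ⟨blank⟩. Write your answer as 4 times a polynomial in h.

4(64h^4 + 160h^3 + 140h^2 + 46h + 4)

Only m ≡ 2 (mod 4) is unaccounted for. Put m = 4h+2:
(4h+2)^4 + 2(4h+2)^3 - (4h+2)^2 - 6(4h+2) expands to 256h^4 + 640h^3 + 560h^2 + 184h + 16,
and factoring out 4 leaves 4(64h^4 + 160h^3 + 140h^2 + 46h + 4).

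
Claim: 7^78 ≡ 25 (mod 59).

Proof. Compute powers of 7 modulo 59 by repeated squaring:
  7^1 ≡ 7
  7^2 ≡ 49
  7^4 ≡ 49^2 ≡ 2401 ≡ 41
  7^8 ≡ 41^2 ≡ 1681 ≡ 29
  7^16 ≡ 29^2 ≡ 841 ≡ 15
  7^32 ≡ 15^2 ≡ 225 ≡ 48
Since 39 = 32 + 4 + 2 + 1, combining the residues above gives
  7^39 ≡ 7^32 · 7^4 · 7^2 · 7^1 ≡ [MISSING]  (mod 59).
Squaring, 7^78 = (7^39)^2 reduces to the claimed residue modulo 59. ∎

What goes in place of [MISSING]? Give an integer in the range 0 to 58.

Multiply the listed residues: 48 · 41 · 49 · 7 = 1968 → 96432 → 675024.
Reducing modulo 59: 675024 = 11441·59 + 5, so 7^39 ≡ 5.

5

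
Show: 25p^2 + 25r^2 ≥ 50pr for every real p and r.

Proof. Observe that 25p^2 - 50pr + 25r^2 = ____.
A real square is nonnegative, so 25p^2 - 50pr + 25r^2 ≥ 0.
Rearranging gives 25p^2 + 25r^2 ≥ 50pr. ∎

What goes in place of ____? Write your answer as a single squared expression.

25p^2 - 50pr + 25r^2 is a perfect-square trinomial: the outer terms are (5p)^2 and (5r)^2, and the cross term is -2·5p·5r.
So 25p^2 - 50pr + 25r^2 = (5p - 5r)^2 ≥ 0.

(5p - 5r)^2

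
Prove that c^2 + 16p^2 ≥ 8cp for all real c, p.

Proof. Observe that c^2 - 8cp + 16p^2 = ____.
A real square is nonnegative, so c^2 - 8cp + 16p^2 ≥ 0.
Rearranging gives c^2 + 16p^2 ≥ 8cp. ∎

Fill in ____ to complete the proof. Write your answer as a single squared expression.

(c - 4p)^2

The leading and trailing coefficients are 1^2 and 4^2, and 8 = 2·1·4, so the trinomial is (c - 4p)^2.
Hence c^2 - 8cp + 16p^2 ≥ 0.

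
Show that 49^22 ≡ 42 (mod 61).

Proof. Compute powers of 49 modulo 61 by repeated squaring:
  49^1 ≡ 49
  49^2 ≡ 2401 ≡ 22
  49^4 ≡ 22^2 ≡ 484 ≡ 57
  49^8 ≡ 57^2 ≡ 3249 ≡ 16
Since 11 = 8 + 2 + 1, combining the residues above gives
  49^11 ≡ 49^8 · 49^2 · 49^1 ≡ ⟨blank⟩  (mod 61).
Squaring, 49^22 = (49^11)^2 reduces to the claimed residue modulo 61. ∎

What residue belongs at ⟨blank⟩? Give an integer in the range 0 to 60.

46

Multiply the listed residues: 16 · 22 · 49 = 352 → 17248.
Reducing modulo 61: 17248 = 282·61 + 46, so 49^11 ≡ 46.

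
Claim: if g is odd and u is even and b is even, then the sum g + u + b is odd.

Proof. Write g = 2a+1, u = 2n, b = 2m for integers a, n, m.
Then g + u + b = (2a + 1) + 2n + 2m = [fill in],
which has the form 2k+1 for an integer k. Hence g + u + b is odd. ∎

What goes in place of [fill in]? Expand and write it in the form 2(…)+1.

2(a + m + n) + 1

(2a + 1) + 2n + 2m = 2a + 2m + 2n + 1
= 2(a + m + n) + 1.
Since a + m + n is an integer, the sum is of the form 2k+1 for an integer k.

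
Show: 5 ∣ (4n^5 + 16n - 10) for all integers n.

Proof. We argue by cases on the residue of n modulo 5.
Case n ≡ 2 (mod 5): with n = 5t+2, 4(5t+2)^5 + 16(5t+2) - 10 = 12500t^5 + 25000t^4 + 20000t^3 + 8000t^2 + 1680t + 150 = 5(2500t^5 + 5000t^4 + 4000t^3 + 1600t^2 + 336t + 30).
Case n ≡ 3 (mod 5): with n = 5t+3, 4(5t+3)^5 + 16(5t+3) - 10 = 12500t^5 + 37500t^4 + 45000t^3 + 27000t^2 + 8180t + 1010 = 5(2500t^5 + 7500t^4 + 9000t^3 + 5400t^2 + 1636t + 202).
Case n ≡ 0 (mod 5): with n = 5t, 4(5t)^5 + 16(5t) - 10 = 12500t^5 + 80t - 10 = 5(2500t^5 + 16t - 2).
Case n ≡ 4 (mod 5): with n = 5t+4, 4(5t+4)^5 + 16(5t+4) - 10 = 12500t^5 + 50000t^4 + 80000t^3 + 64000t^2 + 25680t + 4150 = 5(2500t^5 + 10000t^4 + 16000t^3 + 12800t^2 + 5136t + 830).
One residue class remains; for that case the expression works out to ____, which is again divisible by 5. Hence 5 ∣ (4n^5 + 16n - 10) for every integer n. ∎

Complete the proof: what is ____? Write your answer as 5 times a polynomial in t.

5(2500t^5 + 2500t^4 + 1000t^3 + 200t^2 + 36t + 2)

The residues treated are {2, 3, 0, 4}, so the missing case is n ≡ 1 (mod 5); write n = 5t+1.
Then 4(5t+1)^5 + 16(5t+1) - 10 = 12500t^5 + 12500t^4 + 5000t^3 + 1000t^2 + 180t + 10 = 5(2500t^5 + 2500t^4 + 1000t^3 + 200t^2 + 36t + 2).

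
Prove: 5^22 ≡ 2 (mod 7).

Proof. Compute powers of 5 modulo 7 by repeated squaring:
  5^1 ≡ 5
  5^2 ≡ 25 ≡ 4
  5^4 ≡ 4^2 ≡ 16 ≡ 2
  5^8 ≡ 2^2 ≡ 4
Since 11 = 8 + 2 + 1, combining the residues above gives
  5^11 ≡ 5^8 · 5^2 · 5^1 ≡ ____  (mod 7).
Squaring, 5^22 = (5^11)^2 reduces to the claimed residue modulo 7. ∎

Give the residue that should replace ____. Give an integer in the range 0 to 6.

Multiply the listed residues: 4 · 4 · 5 = 16 → 80.
Reducing modulo 7: 80 = 11·7 + 3, so 5^11 ≡ 3.

3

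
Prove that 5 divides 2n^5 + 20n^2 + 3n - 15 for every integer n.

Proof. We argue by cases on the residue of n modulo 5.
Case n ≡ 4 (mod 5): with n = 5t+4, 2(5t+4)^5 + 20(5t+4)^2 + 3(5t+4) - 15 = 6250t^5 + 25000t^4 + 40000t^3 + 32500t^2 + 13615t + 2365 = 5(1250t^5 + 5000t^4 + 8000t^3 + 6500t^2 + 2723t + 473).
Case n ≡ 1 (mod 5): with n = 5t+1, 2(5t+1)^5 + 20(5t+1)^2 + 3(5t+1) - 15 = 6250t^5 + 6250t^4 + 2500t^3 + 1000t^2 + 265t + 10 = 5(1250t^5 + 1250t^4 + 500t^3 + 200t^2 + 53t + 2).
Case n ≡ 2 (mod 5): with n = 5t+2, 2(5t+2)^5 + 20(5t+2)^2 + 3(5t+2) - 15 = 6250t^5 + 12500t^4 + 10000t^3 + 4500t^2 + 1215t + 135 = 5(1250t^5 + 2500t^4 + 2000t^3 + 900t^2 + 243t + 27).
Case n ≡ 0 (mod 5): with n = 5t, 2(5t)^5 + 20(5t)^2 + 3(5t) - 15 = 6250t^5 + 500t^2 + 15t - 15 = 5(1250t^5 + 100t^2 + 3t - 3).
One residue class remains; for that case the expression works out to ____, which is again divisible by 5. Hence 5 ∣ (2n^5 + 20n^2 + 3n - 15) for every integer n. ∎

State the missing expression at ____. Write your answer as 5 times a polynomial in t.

5(1250t^5 + 3750t^4 + 4500t^3 + 2800t^2 + 933t + 132)

Only n ≡ 3 (mod 5) is unaccounted for. Put n = 5t+3:
2(5t+3)^5 + 20(5t+3)^2 + 3(5t+3) - 15 expands to 6250t^5 + 18750t^4 + 22500t^3 + 14000t^2 + 4665t + 660,
and factoring out 5 leaves 5(1250t^5 + 3750t^4 + 4500t^3 + 2800t^2 + 933t + 132).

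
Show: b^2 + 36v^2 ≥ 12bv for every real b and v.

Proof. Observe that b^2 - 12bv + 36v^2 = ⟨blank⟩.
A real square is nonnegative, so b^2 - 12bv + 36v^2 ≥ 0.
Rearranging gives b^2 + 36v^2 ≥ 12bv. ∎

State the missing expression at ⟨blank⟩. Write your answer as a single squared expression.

b^2 - 12bv + 36v^2 is a perfect-square trinomial: the outer terms are (b)^2 and (6v)^2, and the cross term is -2·b·6v.
So b^2 - 12bv + 36v^2 = (b - 6v)^2 ≥ 0.

(b - 6v)^2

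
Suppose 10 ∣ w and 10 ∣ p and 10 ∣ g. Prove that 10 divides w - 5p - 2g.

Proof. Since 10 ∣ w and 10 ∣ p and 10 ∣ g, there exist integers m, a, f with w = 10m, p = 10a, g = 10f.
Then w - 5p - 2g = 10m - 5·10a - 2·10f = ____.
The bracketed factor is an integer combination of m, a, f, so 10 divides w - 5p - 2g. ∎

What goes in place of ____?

Each term has a factor of 10: 10m - 5·10a - 2·10f = 10·(-5a - 2f + m).
Since -5a - 2f + m is an integer, 10 ∣ (w - 5p - 2g).

10(-5a - 2f + m)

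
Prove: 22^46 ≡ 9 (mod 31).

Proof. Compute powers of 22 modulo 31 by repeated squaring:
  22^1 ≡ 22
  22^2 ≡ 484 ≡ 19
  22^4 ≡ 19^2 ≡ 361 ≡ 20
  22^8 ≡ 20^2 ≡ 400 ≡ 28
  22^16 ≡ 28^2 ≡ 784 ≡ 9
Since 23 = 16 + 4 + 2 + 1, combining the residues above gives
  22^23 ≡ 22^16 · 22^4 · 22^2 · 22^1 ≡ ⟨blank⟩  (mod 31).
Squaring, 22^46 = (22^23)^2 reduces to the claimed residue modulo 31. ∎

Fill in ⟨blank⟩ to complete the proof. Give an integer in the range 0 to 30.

3

Multiply the listed residues: 9 · 20 · 19 · 22 = 180 → 3420 → 75240.
Reducing modulo 31: 75240 = 2427·31 + 3, so 22^23 ≡ 3.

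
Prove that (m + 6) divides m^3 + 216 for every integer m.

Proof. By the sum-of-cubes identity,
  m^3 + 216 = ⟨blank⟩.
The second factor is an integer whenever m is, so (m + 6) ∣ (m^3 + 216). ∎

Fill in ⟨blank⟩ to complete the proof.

(m + 6)(m^2 - 6m + 36)

a^3 + b^3 = (a + b)(a^2 - ab + b^2). With a = m, b = 6:
m^3 + 216 = (m + 6)(m^2 - 6m + 36).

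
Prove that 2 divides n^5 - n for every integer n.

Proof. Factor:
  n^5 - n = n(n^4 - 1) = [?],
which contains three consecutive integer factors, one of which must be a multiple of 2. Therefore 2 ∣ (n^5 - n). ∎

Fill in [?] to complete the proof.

n^4 - 1 = (n^2 - 1)(n^2 + 1), and n^2 - 1 = (n-1)(n+1).
So n(n^4 - 1) = (n - 1)n(n + 1)(n^2 + 1).

(n - 1)n(n + 1)(n^2 + 1)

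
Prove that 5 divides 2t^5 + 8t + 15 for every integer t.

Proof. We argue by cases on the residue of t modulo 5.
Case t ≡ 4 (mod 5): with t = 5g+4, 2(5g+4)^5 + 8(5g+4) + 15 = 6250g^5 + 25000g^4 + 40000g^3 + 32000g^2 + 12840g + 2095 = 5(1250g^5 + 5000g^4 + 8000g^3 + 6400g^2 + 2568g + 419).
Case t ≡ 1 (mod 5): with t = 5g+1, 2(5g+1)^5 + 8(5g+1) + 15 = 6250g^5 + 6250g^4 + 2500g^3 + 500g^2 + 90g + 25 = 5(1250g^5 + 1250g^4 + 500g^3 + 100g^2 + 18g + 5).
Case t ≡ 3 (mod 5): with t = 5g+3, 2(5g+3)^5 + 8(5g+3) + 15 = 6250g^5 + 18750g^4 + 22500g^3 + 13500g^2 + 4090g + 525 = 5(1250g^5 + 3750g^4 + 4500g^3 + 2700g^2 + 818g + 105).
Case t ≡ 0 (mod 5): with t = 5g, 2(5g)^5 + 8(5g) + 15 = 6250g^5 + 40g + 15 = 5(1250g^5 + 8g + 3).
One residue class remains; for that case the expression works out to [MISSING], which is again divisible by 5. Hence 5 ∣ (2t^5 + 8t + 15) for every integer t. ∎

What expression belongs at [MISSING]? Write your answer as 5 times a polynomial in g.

The residues treated are {4, 1, 3, 0}, so the missing case is t ≡ 2 (mod 5); write t = 5g+2.
Then 2(5g+2)^5 + 8(5g+2) + 15 = 6250g^5 + 12500g^4 + 10000g^3 + 4000g^2 + 840g + 95 = 5(1250g^5 + 2500g^4 + 2000g^3 + 800g^2 + 168g + 19).

5(1250g^5 + 2500g^4 + 2000g^3 + 800g^2 + 168g + 19)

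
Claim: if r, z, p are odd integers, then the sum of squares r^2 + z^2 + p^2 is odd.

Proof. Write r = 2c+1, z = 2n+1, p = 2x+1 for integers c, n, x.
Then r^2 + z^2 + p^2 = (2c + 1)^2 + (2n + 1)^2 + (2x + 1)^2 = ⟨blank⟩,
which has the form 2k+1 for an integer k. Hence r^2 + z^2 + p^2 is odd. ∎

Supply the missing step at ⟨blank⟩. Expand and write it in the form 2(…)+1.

(2c + 1)^2 + (2n + 1)^2 + (2x + 1)^2 = 4c^2 + 4c + 4n^2 + 4n + 4x^2 + 4x + 3
= 2(2c^2 + 2c + 2n^2 + 2n + 2x^2 + 2x + 1) + 1.
Since 2c^2 + 2c + 2n^2 + 2n + 2x^2 + 2x + 1 is an integer, the sum of squares is of the form 2k+1 for an integer k.

2(2c^2 + 2c + 2n^2 + 2n + 2x^2 + 2x + 1) + 1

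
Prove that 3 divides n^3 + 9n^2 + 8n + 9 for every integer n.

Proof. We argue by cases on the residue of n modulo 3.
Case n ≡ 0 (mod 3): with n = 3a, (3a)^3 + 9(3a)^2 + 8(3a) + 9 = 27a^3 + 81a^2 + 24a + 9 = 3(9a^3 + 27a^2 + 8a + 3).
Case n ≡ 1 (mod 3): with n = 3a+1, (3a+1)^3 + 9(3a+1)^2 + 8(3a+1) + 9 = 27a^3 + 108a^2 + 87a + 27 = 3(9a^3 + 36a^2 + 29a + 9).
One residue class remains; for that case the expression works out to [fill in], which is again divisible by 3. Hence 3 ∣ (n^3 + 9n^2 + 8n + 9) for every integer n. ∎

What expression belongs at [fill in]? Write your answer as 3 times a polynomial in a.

3(9a^3 + 45a^2 + 56a + 23)

The residues treated are {0, 1}, so the missing case is n ≡ 2 (mod 3); write n = 3a+2.
Then (3a+2)^3 + 9(3a+2)^2 + 8(3a+2) + 9 = 27a^3 + 135a^2 + 168a + 69 = 3(9a^3 + 45a^2 + 56a + 23).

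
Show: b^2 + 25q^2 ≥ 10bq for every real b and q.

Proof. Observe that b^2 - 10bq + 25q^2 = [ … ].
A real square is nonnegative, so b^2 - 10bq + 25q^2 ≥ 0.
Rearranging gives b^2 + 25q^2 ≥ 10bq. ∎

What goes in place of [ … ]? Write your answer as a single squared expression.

The leading and trailing coefficients are 1^2 and 5^2, and 10 = 2·1·5, so the trinomial is (b - 5q)^2.
Hence b^2 - 10bq + 25q^2 ≥ 0.

(b - 5q)^2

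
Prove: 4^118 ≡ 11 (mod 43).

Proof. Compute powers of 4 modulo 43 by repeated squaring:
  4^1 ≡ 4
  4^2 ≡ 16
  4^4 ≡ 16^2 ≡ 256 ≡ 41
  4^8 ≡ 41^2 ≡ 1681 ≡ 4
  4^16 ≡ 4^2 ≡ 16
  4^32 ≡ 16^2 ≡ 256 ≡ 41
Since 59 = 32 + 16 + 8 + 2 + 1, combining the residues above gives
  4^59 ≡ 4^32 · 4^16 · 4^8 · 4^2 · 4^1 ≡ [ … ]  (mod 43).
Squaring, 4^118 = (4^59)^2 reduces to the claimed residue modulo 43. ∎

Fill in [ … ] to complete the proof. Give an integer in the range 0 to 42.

21

Multiply the listed residues: 41 · 16 · 4 · 16 · 4 = 656 → 2624 → 41984 → 167936.
Reducing modulo 43: 167936 = 3905·43 + 21, so 4^59 ≡ 21.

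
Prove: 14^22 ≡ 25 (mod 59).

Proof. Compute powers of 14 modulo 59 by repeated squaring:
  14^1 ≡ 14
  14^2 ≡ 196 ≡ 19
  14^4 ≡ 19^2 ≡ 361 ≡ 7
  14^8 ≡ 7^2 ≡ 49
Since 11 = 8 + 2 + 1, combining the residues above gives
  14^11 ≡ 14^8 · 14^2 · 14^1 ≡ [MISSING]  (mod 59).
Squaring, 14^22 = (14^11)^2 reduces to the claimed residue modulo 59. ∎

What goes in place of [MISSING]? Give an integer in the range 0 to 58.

Multiply the listed residues: 49 · 19 · 14 = 931 → 13034.
Reducing modulo 59: 13034 = 220·59 + 54, so 14^11 ≡ 54.

54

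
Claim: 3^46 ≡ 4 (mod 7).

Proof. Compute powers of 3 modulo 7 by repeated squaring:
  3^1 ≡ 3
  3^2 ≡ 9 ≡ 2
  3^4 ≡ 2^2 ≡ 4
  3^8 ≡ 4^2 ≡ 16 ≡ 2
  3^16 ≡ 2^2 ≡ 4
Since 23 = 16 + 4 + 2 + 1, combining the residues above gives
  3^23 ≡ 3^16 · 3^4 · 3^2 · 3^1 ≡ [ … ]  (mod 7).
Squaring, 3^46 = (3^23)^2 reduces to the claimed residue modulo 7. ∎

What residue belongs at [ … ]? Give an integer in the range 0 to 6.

3^16 · 3^4 · 3^2 · 3^1 ≡ 4 · 4 · 2 · 3 = 96.
96 mod 7 = 5, so 3^23 ≡ 5 (mod 7).

5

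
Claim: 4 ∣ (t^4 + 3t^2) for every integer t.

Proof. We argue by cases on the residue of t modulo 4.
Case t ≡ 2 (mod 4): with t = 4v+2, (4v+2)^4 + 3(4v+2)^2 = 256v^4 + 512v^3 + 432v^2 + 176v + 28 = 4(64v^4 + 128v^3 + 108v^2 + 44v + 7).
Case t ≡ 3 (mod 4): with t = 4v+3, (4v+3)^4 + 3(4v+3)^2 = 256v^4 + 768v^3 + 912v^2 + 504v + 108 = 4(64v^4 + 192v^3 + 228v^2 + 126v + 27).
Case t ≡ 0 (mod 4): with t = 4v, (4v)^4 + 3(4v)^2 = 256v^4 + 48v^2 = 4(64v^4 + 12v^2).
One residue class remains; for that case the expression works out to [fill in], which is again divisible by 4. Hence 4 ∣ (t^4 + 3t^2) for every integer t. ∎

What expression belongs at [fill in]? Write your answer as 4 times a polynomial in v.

The residues treated are {2, 3, 0}, so the missing case is t ≡ 1 (mod 4); write t = 4v+1.
Then (4v+1)^4 + 3(4v+1)^2 = 256v^4 + 256v^3 + 144v^2 + 40v + 4 = 4(64v^4 + 64v^3 + 36v^2 + 10v + 1).

4(64v^4 + 64v^3 + 36v^2 + 10v + 1)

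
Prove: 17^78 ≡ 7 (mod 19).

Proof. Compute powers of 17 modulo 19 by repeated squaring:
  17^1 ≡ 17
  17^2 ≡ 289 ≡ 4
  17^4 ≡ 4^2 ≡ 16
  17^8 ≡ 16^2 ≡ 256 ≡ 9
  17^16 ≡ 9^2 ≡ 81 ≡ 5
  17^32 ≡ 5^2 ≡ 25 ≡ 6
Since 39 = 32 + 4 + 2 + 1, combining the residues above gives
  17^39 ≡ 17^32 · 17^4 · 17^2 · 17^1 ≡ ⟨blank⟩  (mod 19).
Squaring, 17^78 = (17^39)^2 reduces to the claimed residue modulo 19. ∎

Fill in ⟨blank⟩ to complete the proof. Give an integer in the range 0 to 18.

11

Multiply the listed residues: 6 · 16 · 4 · 17 = 96 → 384 → 6528.
Reducing modulo 19: 6528 = 343·19 + 11, so 17^39 ≡ 11.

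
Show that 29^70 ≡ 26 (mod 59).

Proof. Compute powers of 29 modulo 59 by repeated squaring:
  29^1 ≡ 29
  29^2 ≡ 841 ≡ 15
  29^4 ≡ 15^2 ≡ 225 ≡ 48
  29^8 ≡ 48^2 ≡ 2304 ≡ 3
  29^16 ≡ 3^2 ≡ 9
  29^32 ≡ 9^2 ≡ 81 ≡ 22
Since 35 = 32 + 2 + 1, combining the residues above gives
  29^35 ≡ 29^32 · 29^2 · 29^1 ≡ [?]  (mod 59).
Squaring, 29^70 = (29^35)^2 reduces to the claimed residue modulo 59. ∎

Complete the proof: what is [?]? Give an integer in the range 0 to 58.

12

29^32 · 29^2 · 29^1 ≡ 22 · 15 · 29 = 9570.
9570 mod 59 = 12, so 29^35 ≡ 12 (mod 59).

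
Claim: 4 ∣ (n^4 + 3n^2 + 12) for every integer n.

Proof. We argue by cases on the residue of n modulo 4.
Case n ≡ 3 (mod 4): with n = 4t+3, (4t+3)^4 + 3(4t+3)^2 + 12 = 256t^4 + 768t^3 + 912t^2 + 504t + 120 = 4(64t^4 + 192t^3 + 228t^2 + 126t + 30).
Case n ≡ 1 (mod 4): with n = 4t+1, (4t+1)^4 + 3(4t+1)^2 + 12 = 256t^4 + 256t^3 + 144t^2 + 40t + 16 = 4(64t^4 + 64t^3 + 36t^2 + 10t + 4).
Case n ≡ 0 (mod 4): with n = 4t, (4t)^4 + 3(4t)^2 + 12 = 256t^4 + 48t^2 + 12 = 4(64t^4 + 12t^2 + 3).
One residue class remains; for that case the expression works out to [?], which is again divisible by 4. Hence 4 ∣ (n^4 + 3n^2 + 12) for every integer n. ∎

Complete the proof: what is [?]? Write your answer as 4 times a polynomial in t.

Only n ≡ 2 (mod 4) is unaccounted for. Put n = 4t+2:
(4t+2)^4 + 3(4t+2)^2 + 12 expands to 256t^4 + 512t^3 + 432t^2 + 176t + 40,
and factoring out 4 leaves 4(64t^4 + 128t^3 + 108t^2 + 44t + 10).

4(64t^4 + 128t^3 + 108t^2 + 44t + 10)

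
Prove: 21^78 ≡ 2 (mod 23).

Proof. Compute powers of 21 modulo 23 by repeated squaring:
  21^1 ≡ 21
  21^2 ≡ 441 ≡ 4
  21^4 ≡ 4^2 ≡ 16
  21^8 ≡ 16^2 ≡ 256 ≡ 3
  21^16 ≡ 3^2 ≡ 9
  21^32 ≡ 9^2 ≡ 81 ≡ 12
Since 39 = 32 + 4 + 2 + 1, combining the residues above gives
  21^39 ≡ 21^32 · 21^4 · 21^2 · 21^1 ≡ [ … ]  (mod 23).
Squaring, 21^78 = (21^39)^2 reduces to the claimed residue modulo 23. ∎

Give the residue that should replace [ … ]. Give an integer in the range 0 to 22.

5

21^32 · 21^4 · 21^2 · 21^1 ≡ 12 · 16 · 4 · 21 = 16128.
16128 mod 23 = 5, so 21^39 ≡ 5 (mod 23).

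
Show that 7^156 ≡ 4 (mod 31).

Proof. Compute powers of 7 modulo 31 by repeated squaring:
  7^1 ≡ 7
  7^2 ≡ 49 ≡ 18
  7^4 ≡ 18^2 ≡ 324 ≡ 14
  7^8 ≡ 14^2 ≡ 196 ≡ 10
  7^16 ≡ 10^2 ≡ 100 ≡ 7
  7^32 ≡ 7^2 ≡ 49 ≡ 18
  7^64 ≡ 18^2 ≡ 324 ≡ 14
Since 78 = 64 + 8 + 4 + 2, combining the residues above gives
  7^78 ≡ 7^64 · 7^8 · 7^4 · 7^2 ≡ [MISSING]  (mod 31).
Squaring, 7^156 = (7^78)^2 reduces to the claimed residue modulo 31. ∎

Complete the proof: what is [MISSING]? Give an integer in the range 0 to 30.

7^64 · 7^8 · 7^4 · 7^2 ≡ 14 · 10 · 14 · 18 = 35280.
35280 mod 31 = 2, so 7^78 ≡ 2 (mod 31).

2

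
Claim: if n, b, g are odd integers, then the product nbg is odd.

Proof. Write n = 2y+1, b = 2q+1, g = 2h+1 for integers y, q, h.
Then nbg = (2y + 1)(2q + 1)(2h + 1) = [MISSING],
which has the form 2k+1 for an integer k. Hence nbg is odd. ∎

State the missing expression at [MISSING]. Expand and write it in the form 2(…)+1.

(2y + 1)(2q + 1)(2h + 1) = 8hqy + 4hq + 4hy + 2h + 4qy + 2q + 2y + 1
= 2(4hqy + 2hq + 2hy + h + 2qy + q + y) + 1.
Since 4hqy + 2hq + 2hy + h + 2qy + q + y is an integer, the product is of the form 2k+1 for an integer k.

2(4hqy + 2hq + 2hy + h + 2qy + q + y) + 1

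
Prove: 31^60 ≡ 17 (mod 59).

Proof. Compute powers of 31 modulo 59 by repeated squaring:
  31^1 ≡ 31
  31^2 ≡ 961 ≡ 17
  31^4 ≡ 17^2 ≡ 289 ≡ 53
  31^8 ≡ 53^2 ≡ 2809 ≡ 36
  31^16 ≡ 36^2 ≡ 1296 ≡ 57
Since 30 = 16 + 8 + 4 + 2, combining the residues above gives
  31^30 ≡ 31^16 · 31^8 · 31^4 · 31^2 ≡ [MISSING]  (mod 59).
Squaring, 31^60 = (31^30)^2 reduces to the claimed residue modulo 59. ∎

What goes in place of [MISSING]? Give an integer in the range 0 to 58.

28

Multiply the listed residues: 57 · 36 · 53 · 17 = 2052 → 108756 → 1848852.
Reducing modulo 59: 1848852 = 31336·59 + 28, so 31^30 ≡ 28.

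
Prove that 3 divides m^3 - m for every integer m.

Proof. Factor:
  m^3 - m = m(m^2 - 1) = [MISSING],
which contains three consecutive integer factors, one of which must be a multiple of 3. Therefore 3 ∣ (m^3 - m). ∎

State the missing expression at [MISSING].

m(m^2 - 1) = m(m - 1)(m + 1) = (m - 1)m(m + 1).
These three factors are consecutive integers, so their product is divisible by 3.

(m - 1)m(m + 1)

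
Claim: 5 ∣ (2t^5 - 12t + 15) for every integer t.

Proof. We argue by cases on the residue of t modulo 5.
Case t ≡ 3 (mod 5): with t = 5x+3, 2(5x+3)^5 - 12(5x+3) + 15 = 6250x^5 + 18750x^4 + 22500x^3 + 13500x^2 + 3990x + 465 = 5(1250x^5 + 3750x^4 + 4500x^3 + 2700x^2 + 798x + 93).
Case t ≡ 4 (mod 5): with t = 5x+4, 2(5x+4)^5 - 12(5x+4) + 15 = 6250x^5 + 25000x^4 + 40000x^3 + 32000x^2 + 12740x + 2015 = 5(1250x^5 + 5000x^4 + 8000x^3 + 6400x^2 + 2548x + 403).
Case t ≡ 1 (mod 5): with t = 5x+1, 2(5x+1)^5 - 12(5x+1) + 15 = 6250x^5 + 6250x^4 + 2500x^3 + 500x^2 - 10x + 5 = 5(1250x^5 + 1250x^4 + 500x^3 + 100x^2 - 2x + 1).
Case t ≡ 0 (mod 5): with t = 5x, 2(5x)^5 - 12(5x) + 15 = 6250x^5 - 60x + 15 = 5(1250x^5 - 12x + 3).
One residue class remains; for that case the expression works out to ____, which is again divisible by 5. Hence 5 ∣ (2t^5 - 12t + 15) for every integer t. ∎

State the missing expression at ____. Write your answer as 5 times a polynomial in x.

Only t ≡ 2 (mod 5) is unaccounted for. Put t = 5x+2:
2(5x+2)^5 - 12(5x+2) + 15 expands to 6250x^5 + 12500x^4 + 10000x^3 + 4000x^2 + 740x + 55,
and factoring out 5 leaves 5(1250x^5 + 2500x^4 + 2000x^3 + 800x^2 + 148x + 11).

5(1250x^5 + 2500x^4 + 2000x^3 + 800x^2 + 148x + 11)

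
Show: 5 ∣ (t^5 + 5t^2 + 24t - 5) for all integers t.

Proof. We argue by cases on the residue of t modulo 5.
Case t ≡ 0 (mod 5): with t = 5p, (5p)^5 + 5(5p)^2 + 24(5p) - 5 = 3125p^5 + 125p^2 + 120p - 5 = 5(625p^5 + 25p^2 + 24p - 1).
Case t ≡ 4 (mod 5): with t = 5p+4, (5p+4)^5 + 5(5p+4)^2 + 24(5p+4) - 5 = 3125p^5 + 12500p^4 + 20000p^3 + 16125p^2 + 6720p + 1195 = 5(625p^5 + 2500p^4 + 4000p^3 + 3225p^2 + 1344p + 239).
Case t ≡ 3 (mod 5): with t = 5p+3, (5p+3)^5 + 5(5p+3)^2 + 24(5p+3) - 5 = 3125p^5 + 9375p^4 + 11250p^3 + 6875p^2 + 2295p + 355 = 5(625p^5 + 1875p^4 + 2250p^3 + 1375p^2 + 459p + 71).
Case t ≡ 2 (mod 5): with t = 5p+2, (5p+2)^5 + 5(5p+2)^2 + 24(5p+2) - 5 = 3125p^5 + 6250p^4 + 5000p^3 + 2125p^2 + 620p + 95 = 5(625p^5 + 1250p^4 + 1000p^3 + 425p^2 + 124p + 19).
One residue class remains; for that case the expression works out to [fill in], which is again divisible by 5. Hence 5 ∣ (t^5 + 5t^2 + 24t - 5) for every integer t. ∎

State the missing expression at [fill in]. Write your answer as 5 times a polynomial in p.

5(625p^5 + 625p^4 + 250p^3 + 75p^2 + 39p + 5)

Only t ≡ 1 (mod 5) is unaccounted for. Put t = 5p+1:
(5p+1)^5 + 5(5p+1)^2 + 24(5p+1) - 5 expands to 3125p^5 + 3125p^4 + 1250p^3 + 375p^2 + 195p + 25,
and factoring out 5 leaves 5(625p^5 + 625p^4 + 250p^3 + 75p^2 + 39p + 5).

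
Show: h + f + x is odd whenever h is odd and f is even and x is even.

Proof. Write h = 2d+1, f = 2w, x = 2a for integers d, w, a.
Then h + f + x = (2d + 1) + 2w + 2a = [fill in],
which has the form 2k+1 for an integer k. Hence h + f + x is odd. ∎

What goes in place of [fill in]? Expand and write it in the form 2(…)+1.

(2d + 1) + 2w + 2a = 2a + 2d + 2w + 1
= 2(a + d + w) + 1.
Since a + d + w is an integer, the sum is of the form 2k+1 for an integer k.

2(a + d + w) + 1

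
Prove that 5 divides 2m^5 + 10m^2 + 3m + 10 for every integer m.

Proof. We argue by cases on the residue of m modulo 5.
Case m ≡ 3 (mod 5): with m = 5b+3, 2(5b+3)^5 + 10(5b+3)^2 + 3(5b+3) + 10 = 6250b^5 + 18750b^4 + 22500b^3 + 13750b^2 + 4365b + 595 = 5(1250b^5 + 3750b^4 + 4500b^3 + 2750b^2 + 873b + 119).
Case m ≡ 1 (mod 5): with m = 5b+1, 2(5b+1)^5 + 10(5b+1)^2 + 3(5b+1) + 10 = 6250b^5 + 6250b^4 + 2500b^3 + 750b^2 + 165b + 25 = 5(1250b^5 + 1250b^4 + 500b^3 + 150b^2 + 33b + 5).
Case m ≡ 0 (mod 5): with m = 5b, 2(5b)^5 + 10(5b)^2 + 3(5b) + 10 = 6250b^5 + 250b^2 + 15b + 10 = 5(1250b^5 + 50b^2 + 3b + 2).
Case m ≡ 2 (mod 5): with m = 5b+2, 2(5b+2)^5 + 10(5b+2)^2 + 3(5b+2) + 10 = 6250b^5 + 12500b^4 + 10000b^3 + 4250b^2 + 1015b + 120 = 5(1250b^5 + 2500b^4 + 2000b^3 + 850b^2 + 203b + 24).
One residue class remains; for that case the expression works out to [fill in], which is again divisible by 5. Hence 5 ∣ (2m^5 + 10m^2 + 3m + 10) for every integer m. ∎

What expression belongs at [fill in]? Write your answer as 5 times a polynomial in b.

Only m ≡ 4 (mod 5) is unaccounted for. Put m = 5b+4:
2(5b+4)^5 + 10(5b+4)^2 + 3(5b+4) + 10 expands to 6250b^5 + 25000b^4 + 40000b^3 + 32250b^2 + 13215b + 2230,
and factoring out 5 leaves 5(1250b^5 + 5000b^4 + 8000b^3 + 6450b^2 + 2643b + 446).

5(1250b^5 + 5000b^4 + 8000b^3 + 6450b^2 + 2643b + 446)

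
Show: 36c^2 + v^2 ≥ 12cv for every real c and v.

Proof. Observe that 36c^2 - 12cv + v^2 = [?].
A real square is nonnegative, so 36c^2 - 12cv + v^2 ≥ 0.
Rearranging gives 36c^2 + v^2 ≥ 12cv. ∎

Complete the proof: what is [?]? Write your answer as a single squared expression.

The leading and trailing coefficients are 6^2 and 1^2, and 12 = 2·6·1, so the trinomial is (6c - v)^2.
Hence 36c^2 - 12cv + v^2 ≥ 0.

(6c - v)^2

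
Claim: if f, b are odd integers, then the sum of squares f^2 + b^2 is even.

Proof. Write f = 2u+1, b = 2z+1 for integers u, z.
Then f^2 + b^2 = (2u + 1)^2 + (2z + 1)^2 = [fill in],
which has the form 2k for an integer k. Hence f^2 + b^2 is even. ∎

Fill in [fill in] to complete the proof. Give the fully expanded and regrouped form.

Expanding: (2u + 1)^2 + (2z + 1)^2 = 4u^2 + 4u + 4z^2 + 4z + 2.
Every term is even; pulling out the factor of 2 gives 2(2u^2 + 2u + 2z^2 + 2z + 1).

2(2u^2 + 2u + 2z^2 + 2z + 1)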